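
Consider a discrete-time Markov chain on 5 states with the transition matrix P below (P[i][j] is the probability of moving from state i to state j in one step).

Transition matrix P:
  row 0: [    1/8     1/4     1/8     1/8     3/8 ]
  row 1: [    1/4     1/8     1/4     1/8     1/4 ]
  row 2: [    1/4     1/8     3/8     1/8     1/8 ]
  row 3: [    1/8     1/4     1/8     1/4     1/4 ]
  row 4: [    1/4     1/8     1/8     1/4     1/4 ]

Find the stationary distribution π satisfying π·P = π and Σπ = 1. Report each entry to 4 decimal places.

Balance equations π_j = Σ_i π_i·P[i][j]:
  π_0 = 1/8·π_0 + 1/4·π_1 + 1/4·π_2 + 1/8·π_3 + 1/4·π_4
  π_1 = 1/4·π_0 + 1/8·π_1 + 1/8·π_2 + 1/4·π_3 + 1/8·π_4
  π_2 = 1/8·π_0 + 1/4·π_1 + 3/8·π_2 + 1/8·π_3 + 1/8·π_4
  π_3 = 1/8·π_0 + 1/8·π_1 + 1/8·π_2 + 1/4·π_3 + 1/4·π_4
  normalize: π_0 + π_1 + π_2 + π_3 + π_4 = 1
Solving the linear system gives exactly π = [701/3464, 299/1732, 677/3464, 619/3464, 869/3464].

π = [0.2024, 0.1726, 0.1954, 0.1787, 0.2509]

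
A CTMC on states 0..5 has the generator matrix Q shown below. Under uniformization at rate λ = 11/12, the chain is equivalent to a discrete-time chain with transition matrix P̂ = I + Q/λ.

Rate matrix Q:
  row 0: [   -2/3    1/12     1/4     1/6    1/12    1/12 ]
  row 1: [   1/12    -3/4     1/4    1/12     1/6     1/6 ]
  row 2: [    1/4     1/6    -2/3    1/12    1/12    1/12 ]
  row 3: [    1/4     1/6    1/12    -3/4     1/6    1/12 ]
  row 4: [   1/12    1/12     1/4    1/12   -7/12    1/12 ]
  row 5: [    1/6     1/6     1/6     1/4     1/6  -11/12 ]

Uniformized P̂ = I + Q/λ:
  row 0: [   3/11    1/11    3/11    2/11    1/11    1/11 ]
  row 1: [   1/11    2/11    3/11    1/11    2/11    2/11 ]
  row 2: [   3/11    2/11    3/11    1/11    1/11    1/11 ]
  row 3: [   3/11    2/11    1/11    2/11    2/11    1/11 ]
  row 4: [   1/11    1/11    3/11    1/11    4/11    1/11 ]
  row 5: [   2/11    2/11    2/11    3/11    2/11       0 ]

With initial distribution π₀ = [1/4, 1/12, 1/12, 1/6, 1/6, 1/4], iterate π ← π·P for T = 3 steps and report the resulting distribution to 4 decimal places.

π = [0.2052, 0.1470, 0.2386, 0.1400, 0.1738, 0.0954]

t=0: π = [0.2500, 0.0833, 0.0833, 0.1667, 0.1667, 0.2500]
t=1: π = [0.2045, 0.1439, 0.2197, 0.1742, 0.1818, 0.0758]
t=2: π = [0.2066, 0.1467, 0.2342, 0.1391, 0.1763, 0.0971]
t=3: π = [0.2052, 0.1470, 0.2386, 0.1400, 0.1738, 0.0954]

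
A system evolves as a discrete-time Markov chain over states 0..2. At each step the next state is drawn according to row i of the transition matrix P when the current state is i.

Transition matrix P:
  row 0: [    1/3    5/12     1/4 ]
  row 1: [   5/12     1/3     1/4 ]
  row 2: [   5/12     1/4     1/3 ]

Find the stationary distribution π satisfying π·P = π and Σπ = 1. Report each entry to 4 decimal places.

Balance equations π_j = Σ_i π_i·P[i][j]:
  π_0 = 1/3·π_0 + 5/12·π_1 + 5/12·π_2
  π_1 = 5/12·π_0 + 1/3·π_1 + 1/4·π_2
  normalize: π_0 + π_1 + π_2 = 1
Solving the linear system gives exactly π = [5/13, 49/143, 3/11].

π = [0.3846, 0.3427, 0.2727]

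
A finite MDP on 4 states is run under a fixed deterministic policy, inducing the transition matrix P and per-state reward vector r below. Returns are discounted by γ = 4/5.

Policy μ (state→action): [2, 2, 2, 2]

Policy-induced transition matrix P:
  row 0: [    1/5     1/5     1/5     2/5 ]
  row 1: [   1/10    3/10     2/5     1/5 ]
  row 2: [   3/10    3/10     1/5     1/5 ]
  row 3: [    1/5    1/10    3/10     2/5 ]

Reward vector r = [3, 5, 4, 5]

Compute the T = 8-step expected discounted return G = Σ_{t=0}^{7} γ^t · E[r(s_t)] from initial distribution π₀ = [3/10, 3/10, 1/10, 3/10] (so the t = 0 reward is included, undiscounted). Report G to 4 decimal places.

G = 17.9653

t=0: π = [0.3000, 0.3000, 0.1000, 0.3000], E[r] = 4.3000, γ^t·E[r] = 4.300000, running G = 4.300000
t=1: π = [0.1800, 0.2100, 0.2900, 0.3200], E[r] = 4.3500, γ^t·E[r] = 3.480000, running G = 7.780000
t=2: π = [0.2080, 0.2180, 0.2740, 0.3000], E[r] = 4.3100, γ^t·E[r] = 2.758400, running G = 10.538400
t=3: π = [0.2056, 0.2192, 0.2736, 0.3016], E[r] = 4.3152, γ^t·E[r] = 2.209382, running G = 12.747782
t=4: π = [0.2054, 0.2191, 0.2740, 0.3014], E[r] = 4.3151, γ^t·E[r] = 1.767473, running G = 14.515256
t=5: π = [0.2055, 0.2192, 0.2740, 0.3014], E[r] = 4.3151, γ^t·E[r] = 1.413958, running G = 15.929213
t=6: π = [0.2055, 0.2192, 0.2740, 0.3014], E[r] = 4.3151, γ^t·E[r] = 1.131169, running G = 17.060382
t=7: π = [0.2055, 0.2192, 0.2740, 0.3014], E[r] = 4.3151, γ^t·E[r] = 0.904935, running G = 17.965318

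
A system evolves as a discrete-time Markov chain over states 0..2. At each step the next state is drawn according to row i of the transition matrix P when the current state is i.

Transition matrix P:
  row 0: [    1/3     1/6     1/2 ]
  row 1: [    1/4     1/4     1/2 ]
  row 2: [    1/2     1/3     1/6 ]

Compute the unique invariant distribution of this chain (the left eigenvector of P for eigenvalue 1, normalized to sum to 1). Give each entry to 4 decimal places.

Balance equations π_j = Σ_i π_i·P[i][j]:
  π_0 = 1/3·π_0 + 1/4·π_1 + 1/2·π_2
  π_1 = 1/6·π_0 + 1/4·π_1 + 1/3·π_2
  normalize: π_0 + π_1 + π_2 = 1
Solving the linear system gives exactly π = [3/8, 1/4, 3/8].

π = [0.3750, 0.2500, 0.3750]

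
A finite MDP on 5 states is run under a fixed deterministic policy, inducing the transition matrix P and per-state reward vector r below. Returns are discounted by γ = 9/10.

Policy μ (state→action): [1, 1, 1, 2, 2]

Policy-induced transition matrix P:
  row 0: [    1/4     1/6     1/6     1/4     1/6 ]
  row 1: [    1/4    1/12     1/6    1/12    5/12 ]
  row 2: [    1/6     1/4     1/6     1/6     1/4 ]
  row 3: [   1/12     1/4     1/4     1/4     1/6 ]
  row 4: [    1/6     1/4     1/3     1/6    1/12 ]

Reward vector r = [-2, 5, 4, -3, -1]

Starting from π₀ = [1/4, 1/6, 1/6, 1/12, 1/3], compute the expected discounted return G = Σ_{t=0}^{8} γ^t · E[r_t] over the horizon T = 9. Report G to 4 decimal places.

t=0: π = [0.2500, 0.1667, 0.1667, 0.0833, 0.3333], E[r] = 0.4167, γ^t·E[r] = 0.416667, running G = 0.416667
t=1: π = [0.1944, 0.2014, 0.2292, 0.1806, 0.1944], E[r] = 0.7986, γ^t·E[r] = 0.718750, running G = 1.135417
t=2: π = [0.1846, 0.2002, 0.2141, 0.1811, 0.2199], E[r] = 0.7251, γ^t·E[r] = 0.587344, running G = 1.722760
t=3: π = [0.1836, 0.2012, 0.2184, 0.1805, 0.2162], E[r] = 0.7550, γ^t·E[r] = 0.550371, running G = 2.273132
t=4: π = [0.1837, 0.2012, 0.2177, 0.1802, 0.2172], E[r] = 0.7515, γ^t·E[r] = 0.493048, running G = 2.766179
t=5: π = [0.1837, 0.2012, 0.2179, 0.1802, 0.2170], E[r] = 0.7522, γ^t·E[r] = 0.444172, running G = 3.210351
t=6: π = [0.1837, 0.2012, 0.2179, 0.1802, 0.2170], E[r] = 0.7521, γ^t·E[r] = 0.399674, running G = 3.610025
t=7: π = [0.1837, 0.2012, 0.2179, 0.1802, 0.2170], E[r] = 0.7521, γ^t·E[r] = 0.359718, running G = 3.969743
t=8: π = [0.1837, 0.2012, 0.2179, 0.1802, 0.2170], E[r] = 0.7521, γ^t·E[r] = 0.323744, running G = 4.293487

G = 4.2935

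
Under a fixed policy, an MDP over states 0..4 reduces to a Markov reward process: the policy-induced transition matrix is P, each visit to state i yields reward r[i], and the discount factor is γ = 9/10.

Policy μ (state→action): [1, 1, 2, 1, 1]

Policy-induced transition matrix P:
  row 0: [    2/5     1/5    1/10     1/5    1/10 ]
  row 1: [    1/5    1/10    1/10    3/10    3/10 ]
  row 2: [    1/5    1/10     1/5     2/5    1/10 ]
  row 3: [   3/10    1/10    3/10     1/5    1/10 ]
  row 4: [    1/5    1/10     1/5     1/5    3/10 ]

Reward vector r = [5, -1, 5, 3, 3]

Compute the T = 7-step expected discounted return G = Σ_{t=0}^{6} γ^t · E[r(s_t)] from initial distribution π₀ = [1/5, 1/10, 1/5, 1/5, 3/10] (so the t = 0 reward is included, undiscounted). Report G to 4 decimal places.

t=0: π = [0.2000, 0.1000, 0.2000, 0.2000, 0.3000], E[r] = 3.4000, γ^t·E[r] = 3.400000, running G = 3.400000
t=1: π = [0.2600, 0.1200, 0.1900, 0.2500, 0.1800], E[r] = 3.4200, γ^t·E[r] = 3.078000, running G = 6.478000
t=2: π = [0.2770, 0.1260, 0.1870, 0.2500, 0.1600], E[r] = 3.4240, γ^t·E[r] = 2.773440, running G = 9.251440
t=3: π = [0.2804, 0.1277, 0.1847, 0.2500, 0.1572], E[r] = 3.4194, γ^t·E[r] = 2.492743, running G = 11.744183
t=4: π = [0.2811, 0.1280, 0.1842, 0.2497, 0.1570], E[r] = 3.4184, γ^t·E[r] = 2.242799, running G = 13.986982
t=5: π = [0.2812, 0.1281, 0.1841, 0.2496, 0.1570], E[r] = 3.4181, γ^t·E[r] = 2.018330, running G = 16.005312
t=6: π = [0.2812, 0.1281, 0.1840, 0.2496, 0.1570], E[r] = 3.4180, γ^t·E[r] = 1.816464, running G = 17.821776

G = 17.8218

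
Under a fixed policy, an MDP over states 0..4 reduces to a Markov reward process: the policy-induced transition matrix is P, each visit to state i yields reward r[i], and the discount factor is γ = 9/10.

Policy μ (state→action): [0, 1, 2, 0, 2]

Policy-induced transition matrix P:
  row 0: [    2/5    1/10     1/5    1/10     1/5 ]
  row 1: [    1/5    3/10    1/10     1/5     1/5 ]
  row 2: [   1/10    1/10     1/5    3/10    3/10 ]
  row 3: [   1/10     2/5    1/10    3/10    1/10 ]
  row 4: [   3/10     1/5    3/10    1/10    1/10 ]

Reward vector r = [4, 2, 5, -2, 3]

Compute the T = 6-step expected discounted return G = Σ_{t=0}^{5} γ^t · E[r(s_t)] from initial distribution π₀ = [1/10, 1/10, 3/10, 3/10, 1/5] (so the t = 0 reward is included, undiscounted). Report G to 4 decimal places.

G = 10.5745

t=0: π = [0.1000, 0.1000, 0.3000, 0.3000, 0.2000], E[r] = 2.1000, γ^t·E[r] = 2.100000, running G = 2.100000
t=1: π = [0.1800, 0.2300, 0.1800, 0.2300, 0.1800], E[r] = 2.1600, γ^t·E[r] = 1.944000, running G = 4.044000
t=2: π = [0.2130, 0.2330, 0.1720, 0.2050, 0.1770], E[r] = 2.2990, γ^t·E[r] = 1.862190, running G = 5.906190
t=3: π = [0.2226, 0.2258, 0.1739, 0.1987, 0.1790], E[r] = 2.3511, γ^t·E[r] = 1.713952, running G = 7.620142
t=4: π = [0.2252, 0.2227, 0.1755, 0.1971, 0.1796], E[r] = 2.3679, γ^t·E[r] = 1.553573, running G = 9.173715
t=5: π = [0.2257, 0.2216, 0.1760, 0.1968, 0.1799], E[r] = 2.3722, γ^t·E[r] = 1.400759, running G = 10.574474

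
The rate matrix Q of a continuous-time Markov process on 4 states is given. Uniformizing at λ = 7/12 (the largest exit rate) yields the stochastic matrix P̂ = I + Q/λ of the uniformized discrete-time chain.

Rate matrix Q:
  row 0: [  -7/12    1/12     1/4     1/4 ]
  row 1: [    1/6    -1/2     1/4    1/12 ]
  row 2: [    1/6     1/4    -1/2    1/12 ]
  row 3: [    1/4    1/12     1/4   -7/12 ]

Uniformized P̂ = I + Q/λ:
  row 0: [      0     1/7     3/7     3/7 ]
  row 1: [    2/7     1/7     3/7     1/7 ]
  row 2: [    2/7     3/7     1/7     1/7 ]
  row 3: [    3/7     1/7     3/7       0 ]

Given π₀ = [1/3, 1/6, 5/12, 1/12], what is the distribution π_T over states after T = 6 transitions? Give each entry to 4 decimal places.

π = [0.2434, 0.2380, 0.3334, 0.1851]

t=0: π = [0.3333, 0.1667, 0.4167, 0.0833]
t=1: π = [0.2024, 0.2619, 0.3095, 0.2262]
t=2: π = [0.2602, 0.2313, 0.3401, 0.1684]
t=3: π = [0.2354, 0.2400, 0.3314, 0.1931]
t=4: π = [0.2460, 0.2375, 0.3339, 0.1825]
t=5: π = [0.2415, 0.2383, 0.3332, 0.1871]
t=6: π = [0.2434, 0.2380, 0.3334, 0.1851]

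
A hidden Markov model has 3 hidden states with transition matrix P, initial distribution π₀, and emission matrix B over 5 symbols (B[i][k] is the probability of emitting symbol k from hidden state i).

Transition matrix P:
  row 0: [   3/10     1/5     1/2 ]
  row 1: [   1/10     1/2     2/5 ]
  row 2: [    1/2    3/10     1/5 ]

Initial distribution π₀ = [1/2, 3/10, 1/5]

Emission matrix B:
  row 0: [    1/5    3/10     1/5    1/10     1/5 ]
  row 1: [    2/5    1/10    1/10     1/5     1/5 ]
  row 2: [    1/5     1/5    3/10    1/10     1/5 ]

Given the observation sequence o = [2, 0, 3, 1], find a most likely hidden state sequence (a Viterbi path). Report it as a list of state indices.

path = [0, 1, 1, 2]

t=0: δ = [1.000e-01, 3.000e-02, 6.000e-02]  (obs o_0=2)
t=1: δ = [6.000e-03, 8.000e-03, 1.000e-02]  ψ = [0, 0, 0]  (obs o_1=0)
t=2: δ = [5.000e-04, 8.000e-04, 3.200e-04]  ψ = [2, 1, 1]  (obs o_2=3)
t=3: δ = [4.800e-05, 4.000e-05, 6.400e-05]  ψ = [2, 1, 1]  (obs o_3=1)
backtrack: best end state = 2; path = [0, 1, 1, 2]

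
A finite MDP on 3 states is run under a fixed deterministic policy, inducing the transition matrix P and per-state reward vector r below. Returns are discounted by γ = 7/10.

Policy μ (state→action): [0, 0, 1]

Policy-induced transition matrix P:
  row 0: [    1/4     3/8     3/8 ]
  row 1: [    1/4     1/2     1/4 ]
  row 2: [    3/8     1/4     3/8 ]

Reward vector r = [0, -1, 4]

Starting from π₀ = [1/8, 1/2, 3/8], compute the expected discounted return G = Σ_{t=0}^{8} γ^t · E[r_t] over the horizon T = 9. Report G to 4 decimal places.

G = 2.9870

t=0: π = [0.1250, 0.5000, 0.3750], E[r] = 1.0000, γ^t·E[r] = 1.000000, running G = 1.000000
t=1: π = [0.2969, 0.3906, 0.3125], E[r] = 0.8594, γ^t·E[r] = 0.601563, running G = 1.601563
t=2: π = [0.2891, 0.3848, 0.3262], E[r] = 0.9199, γ^t·E[r] = 0.450762, running G = 2.052324
t=3: π = [0.2908, 0.3823, 0.3269], E[r] = 0.9253, γ^t·E[r] = 0.317375, running G = 2.369700
t=4: π = [0.2909, 0.3819, 0.3272], E[r] = 0.9269, γ^t·E[r] = 0.222551, running G = 2.592251
t=5: π = [0.2909, 0.3818, 0.3273], E[r] = 0.9272, γ^t·E[r] = 0.155834, running G = 2.748085
t=6: π = [0.2909, 0.3818, 0.3273], E[r] = 0.9273, γ^t·E[r] = 0.109091, running G = 2.857176
t=7: π = [0.2909, 0.3818, 0.3273], E[r] = 0.9273, γ^t·E[r] = 0.076365, running G = 2.933540
t=8: π = [0.2909, 0.3818, 0.3273], E[r] = 0.9273, γ^t·E[r] = 0.053455, running G = 2.986996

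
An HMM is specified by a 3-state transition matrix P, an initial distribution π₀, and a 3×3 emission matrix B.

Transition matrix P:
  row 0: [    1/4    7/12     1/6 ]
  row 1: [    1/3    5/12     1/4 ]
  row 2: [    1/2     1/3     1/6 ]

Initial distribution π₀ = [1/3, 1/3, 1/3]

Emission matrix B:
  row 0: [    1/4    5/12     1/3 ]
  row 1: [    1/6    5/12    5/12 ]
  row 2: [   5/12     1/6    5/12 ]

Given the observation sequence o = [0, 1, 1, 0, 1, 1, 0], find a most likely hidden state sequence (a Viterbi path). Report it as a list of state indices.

t=0: δ = [8.333e-02, 5.556e-02, 1.389e-01]  (obs o_0=0)
t=1: δ = [2.894e-02, 2.025e-02, 3.858e-03]  ψ = [2, 0, 2]  (obs o_1=1)
t=2: δ = [3.014e-03, 7.033e-03, 8.439e-04]  ψ = [0, 0, 1]  (obs o_2=1)
t=3: δ = [5.861e-04, 4.884e-04, 7.326e-04]  ψ = [1, 1, 1]  (obs o_3=0)
t=4: δ = [1.526e-04, 1.424e-04, 2.035e-05]  ψ = [2, 0, 1]  (obs o_4=1)
t=5: δ = [1.978e-05, 3.710e-05, 5.935e-06]  ψ = [1, 0, 1]  (obs o_5=1)
t=6: δ = [3.091e-06, 2.576e-06, 3.864e-06]  ψ = [1, 1, 1]  (obs o_6=0)
backtrack: best end state = 2; path = [2, 0, 1, 2, 0, 1, 2]

path = [2, 0, 1, 2, 0, 1, 2]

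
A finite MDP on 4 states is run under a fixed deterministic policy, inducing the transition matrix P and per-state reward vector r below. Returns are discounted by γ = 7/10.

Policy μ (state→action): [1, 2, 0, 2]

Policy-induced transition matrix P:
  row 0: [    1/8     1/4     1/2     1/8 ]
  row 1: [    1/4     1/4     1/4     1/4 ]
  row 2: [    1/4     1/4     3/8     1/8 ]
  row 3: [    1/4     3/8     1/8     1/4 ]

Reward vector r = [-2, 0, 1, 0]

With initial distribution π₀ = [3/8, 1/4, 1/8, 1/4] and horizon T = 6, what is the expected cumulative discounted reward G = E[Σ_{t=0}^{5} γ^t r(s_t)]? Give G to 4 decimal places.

t=0: π = [0.3750, 0.2500, 0.1250, 0.2500], E[r] = -0.6250, γ^t·E[r] = -0.625000, running G = -0.625000
t=1: π = [0.2031, 0.2813, 0.3281, 0.1875], E[r] = -0.0781, γ^t·E[r] = -0.054688, running G = -0.679688
t=2: π = [0.2246, 0.2734, 0.3184, 0.1836], E[r] = -0.1309, γ^t·E[r] = -0.064121, running G = -0.743809
t=3: π = [0.2219, 0.2729, 0.3230, 0.1821], E[r] = -0.1208, γ^t·E[r] = -0.041451, running G = -0.785260
t=4: π = [0.2223, 0.2728, 0.3231, 0.1819], E[r] = -0.1214, γ^t·E[r] = -0.029155, running G = -0.814415
t=5: π = [0.2222, 0.2727, 0.3232, 0.1818], E[r] = -0.1212, γ^t·E[r] = -0.020373, running G = -0.834789

G = -0.8348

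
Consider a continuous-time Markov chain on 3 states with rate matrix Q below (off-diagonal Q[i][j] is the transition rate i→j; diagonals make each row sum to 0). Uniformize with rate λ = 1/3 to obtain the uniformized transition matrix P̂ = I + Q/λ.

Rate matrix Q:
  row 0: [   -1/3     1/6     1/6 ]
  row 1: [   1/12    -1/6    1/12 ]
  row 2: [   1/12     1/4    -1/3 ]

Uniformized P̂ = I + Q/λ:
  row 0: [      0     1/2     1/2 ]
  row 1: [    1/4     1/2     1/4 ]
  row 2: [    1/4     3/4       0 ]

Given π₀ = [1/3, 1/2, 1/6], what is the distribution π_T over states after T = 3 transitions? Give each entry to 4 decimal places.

π = [0.1979, 0.5547, 0.2474]

t=0: π = [0.3333, 0.5000, 0.1667]
t=1: π = [0.1667, 0.5417, 0.2917]
t=2: π = [0.2083, 0.5729, 0.2188]
t=3: π = [0.1979, 0.5547, 0.2474]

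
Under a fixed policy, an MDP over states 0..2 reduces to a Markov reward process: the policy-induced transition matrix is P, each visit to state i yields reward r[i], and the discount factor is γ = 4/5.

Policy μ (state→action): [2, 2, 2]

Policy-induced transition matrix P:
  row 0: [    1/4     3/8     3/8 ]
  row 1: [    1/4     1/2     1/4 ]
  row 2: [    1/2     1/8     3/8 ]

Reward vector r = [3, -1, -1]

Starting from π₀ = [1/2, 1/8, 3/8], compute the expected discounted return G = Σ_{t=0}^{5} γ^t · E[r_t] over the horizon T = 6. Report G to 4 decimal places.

t=0: π = [0.5000, 0.1250, 0.3750], E[r] = 1.0000, γ^t·E[r] = 1.000000, running G = 1.000000
t=1: π = [0.3438, 0.2969, 0.3594], E[r] = 0.3750, γ^t·E[r] = 0.300000, running G = 1.300000
t=2: π = [0.3398, 0.3223, 0.3379], E[r] = 0.3594, γ^t·E[r] = 0.230000, running G = 1.530000
t=3: π = [0.3345, 0.3308, 0.3347], E[r] = 0.3379, γ^t·E[r] = 0.173000, running G = 1.703000
t=4: π = [0.3337, 0.3327, 0.3336], E[r] = 0.3347, γ^t·E[r] = 0.137100, running G = 1.840100
t=5: π = [0.3334, 0.3332, 0.3334], E[r] = 0.3336, γ^t·E[r] = 0.109330, running G = 1.949430

G = 1.9494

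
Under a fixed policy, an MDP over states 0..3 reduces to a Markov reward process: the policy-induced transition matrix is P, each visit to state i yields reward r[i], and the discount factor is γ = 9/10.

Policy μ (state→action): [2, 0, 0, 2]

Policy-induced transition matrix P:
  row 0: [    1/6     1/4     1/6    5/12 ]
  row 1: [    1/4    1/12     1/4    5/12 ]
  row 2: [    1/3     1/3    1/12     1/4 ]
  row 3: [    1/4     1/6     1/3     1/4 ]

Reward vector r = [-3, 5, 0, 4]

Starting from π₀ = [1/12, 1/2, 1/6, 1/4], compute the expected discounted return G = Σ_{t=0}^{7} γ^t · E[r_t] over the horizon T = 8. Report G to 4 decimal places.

G = 10.5819

t=0: π = [0.0833, 0.5000, 0.1667, 0.2500], E[r] = 3.2500, γ^t·E[r] = 3.250000, running G = 3.250000
t=1: π = [0.2569, 0.1597, 0.2361, 0.3472], E[r] = 1.4167, γ^t·E[r] = 1.275000, running G = 4.525000
t=2: π = [0.2483, 0.2141, 0.2182, 0.3194], E[r] = 1.6036, γ^t·E[r] = 1.298906, running G = 5.823906
t=3: π = [0.2475, 0.2059, 0.2196, 0.3271], E[r] = 1.5951, γ^t·E[r] = 1.162863, running G = 6.986770
t=4: π = [0.2477, 0.2067, 0.2200, 0.3256], E[r] = 1.5929, γ^t·E[r] = 1.045085, running G = 8.031854
t=5: π = [0.2477, 0.2068, 0.2198, 0.3257], E[r] = 1.5936, γ^t·E[r] = 0.941005, running G = 8.972860
t=6: π = [0.2477, 0.2067, 0.2199, 0.3257], E[r] = 1.5935, γ^t·E[r] = 0.846857, running G = 9.819717
t=7: π = [0.2477, 0.2067, 0.2199, 0.3257], E[r] = 1.5935, γ^t·E[r] = 0.762168, running G = 10.581884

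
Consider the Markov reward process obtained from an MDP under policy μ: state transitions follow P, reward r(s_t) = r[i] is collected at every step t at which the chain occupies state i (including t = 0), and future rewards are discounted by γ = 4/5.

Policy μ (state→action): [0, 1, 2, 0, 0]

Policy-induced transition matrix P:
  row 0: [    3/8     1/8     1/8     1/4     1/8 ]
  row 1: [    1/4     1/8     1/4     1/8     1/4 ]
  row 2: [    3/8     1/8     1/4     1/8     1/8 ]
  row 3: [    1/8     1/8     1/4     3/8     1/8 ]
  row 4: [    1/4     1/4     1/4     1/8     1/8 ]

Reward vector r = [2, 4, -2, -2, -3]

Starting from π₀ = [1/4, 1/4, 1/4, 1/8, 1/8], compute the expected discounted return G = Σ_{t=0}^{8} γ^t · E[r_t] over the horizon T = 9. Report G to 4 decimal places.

t=0: π = [0.2500, 0.2500, 0.2500, 0.1250, 0.1250], E[r] = 0.3750, γ^t·E[r] = 0.375000, running G = 0.375000
t=1: π = [0.2969, 0.1406, 0.2188, 0.1875, 0.1563], E[r] = -0.1250, γ^t·E[r] = -0.100000, running G = 0.275000
t=2: π = [0.2910, 0.1445, 0.2129, 0.2090, 0.1426], E[r] = -0.1113, γ^t·E[r] = -0.071250, running G = 0.203750
t=3: π = [0.2869, 0.1428, 0.2136, 0.2136, 0.1431], E[r] = -0.1387, γ^t·E[r] = -0.071000, running G = 0.132750
t=4: π = [0.2859, 0.1429, 0.2141, 0.2143, 0.1429], E[r] = -0.1421, γ^t·E[r] = -0.058213, running G = 0.074538
t=5: π = [0.2857, 0.1429, 0.2143, 0.2143, 0.1429], E[r] = -0.1429, γ^t·E[r] = -0.046810, running G = 0.027728
t=6: π = [0.2857, 0.1429, 0.2143, 0.2143, 0.1429], E[r] = -0.1429, γ^t·E[r] = -0.037452, running G = -0.009725
t=7: π = [0.2857, 0.1429, 0.2143, 0.2143, 0.1429], E[r] = -0.1429, γ^t·E[r] = -0.029960, running G = -0.039685
t=8: π = [0.2857, 0.1429, 0.2143, 0.2143, 0.1429], E[r] = -0.1429, γ^t·E[r] = -0.023968, running G = -0.063652

G = -0.0637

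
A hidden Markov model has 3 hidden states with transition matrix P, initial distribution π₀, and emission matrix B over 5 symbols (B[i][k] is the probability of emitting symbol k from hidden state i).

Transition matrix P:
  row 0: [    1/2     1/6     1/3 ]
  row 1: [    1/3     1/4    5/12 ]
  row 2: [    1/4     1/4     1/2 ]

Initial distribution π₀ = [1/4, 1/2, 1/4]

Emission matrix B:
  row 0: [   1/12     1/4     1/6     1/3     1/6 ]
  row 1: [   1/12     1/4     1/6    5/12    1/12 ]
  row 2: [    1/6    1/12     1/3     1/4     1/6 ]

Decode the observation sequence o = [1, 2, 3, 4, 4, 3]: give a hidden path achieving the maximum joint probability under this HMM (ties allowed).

t=0: δ = [6.250e-02, 1.250e-01, 2.083e-02]  (obs o_0=1)
t=1: δ = [6.944e-03, 5.208e-03, 1.736e-02]  ψ = [1, 1, 1]  (obs o_1=2)
t=2: δ = [1.447e-03, 1.808e-03, 2.170e-03]  ψ = [2, 2, 2]  (obs o_2=3)
t=3: δ = [1.206e-04, 4.521e-05, 1.808e-04]  ψ = [0, 2, 2]  (obs o_3=4)
t=4: δ = [1.005e-05, 3.768e-06, 1.507e-05]  ψ = [0, 2, 2]  (obs o_4=4)
t=5: δ = [1.674e-06, 1.570e-06, 1.884e-06]  ψ = [0, 2, 2]  (obs o_5=3)
backtrack: best end state = 2; path = [1, 2, 2, 2, 2, 2]

path = [1, 2, 2, 2, 2, 2]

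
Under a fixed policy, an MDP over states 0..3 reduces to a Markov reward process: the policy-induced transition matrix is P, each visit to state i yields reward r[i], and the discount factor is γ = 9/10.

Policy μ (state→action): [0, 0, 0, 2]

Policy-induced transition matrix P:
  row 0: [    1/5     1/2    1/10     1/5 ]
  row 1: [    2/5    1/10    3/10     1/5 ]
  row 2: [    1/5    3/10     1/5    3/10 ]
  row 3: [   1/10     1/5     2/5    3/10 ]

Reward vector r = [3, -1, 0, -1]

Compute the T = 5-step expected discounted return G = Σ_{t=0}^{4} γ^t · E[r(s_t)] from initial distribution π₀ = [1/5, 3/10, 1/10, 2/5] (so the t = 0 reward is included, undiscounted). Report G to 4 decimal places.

t=0: π = [0.2000, 0.3000, 0.1000, 0.4000], E[r] = -0.1000, γ^t·E[r] = -0.100000, running G = -0.100000
t=1: π = [0.2200, 0.2400, 0.2900, 0.2500], E[r] = 0.1700, γ^t·E[r] = 0.153000, running G = 0.053000
t=2: π = [0.2230, 0.2710, 0.2520, 0.2540], E[r] = 0.1440, γ^t·E[r] = 0.116640, running G = 0.169640
t=3: π = [0.2288, 0.2650, 0.2556, 0.2506], E[r] = 0.1708, γ^t·E[r] = 0.124513, running G = 0.294153
t=4: π = [0.2279, 0.2677, 0.2537, 0.2506], E[r] = 0.1655, γ^t·E[r] = 0.108585, running G = 0.402738

G = 0.4027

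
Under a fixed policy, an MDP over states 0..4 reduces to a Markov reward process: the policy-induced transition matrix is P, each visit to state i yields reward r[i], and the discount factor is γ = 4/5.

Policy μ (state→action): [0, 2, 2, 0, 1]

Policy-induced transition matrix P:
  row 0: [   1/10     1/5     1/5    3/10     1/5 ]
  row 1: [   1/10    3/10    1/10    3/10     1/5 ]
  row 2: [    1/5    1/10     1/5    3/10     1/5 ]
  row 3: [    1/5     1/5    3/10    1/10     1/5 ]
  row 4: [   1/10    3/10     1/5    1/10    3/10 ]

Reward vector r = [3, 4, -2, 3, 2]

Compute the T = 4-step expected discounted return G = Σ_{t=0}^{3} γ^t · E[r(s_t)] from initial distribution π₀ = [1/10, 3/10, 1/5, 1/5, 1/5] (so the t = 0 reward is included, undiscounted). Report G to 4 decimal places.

t=0: π = [0.1000, 0.3000, 0.2000, 0.2000, 0.2000], E[r] = 2.1000, γ^t·E[r] = 2.100000, running G = 2.100000
t=1: π = [0.1400, 0.2300, 0.1900, 0.2200, 0.2200], E[r] = 2.0600, γ^t·E[r] = 1.648000, running G = 3.748000
t=2: π = [0.1410, 0.2260, 0.1990, 0.2120, 0.2220], E[r] = 2.0090, γ^t·E[r] = 1.285760, running G = 5.033760
t=3: π = [0.1411, 0.2249, 0.1986, 0.2132, 0.2222], E[r] = 2.0097, γ^t·E[r] = 1.028966, running G = 6.062726

G = 6.0627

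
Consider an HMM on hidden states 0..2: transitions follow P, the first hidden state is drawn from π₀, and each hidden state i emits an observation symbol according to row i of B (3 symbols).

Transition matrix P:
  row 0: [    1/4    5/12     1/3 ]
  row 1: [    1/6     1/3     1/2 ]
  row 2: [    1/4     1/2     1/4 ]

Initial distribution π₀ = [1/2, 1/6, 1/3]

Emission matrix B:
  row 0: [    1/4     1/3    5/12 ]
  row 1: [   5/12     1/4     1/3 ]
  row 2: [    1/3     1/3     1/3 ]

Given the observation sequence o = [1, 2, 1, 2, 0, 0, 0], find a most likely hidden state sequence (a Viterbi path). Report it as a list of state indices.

path = [0, 1, 2, 1, 2, 1, 2]

t=0: δ = [1.667e-01, 4.167e-02, 1.111e-01]  (obs o_0=1)
t=1: δ = [1.736e-02, 2.315e-02, 1.852e-02]  ψ = [0, 0, 0]  (obs o_1=2)
t=2: δ = [1.543e-03, 2.315e-03, 3.858e-03]  ψ = [2, 2, 1]  (obs o_2=1)
t=3: δ = [4.019e-04, 6.430e-04, 3.858e-04]  ψ = [2, 2, 1]  (obs o_3=2)
t=4: δ = [2.679e-05, 8.931e-05, 1.072e-04]  ψ = [1, 1, 1]  (obs o_4=0)
t=5: δ = [6.698e-06, 2.233e-05, 1.488e-05]  ψ = [2, 2, 1]  (obs o_5=0)
t=6: δ = [9.303e-07, 3.101e-06, 3.721e-06]  ψ = [1, 1, 1]  (obs o_6=0)
backtrack: best end state = 2; path = [0, 1, 2, 1, 2, 1, 2]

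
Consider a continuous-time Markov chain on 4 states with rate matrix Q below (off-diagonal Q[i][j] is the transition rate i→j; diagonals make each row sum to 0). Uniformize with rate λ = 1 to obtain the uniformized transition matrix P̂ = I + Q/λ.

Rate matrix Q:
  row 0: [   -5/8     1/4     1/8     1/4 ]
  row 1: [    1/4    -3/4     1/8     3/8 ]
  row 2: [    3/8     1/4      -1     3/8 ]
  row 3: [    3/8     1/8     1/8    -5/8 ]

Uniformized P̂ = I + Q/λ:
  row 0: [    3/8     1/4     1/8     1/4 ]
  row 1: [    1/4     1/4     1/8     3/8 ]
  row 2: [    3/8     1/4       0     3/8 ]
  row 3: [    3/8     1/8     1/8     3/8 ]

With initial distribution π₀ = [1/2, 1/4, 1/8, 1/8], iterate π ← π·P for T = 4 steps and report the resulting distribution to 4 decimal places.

π = [0.3489, 0.2085, 0.1111, 0.3314]

t=0: π = [0.5000, 0.2500, 0.1250, 0.1250]
t=1: π = [0.3438, 0.2344, 0.1094, 0.3125]
t=2: π = [0.3457, 0.2109, 0.1113, 0.3320]
t=3: π = [0.3486, 0.2085, 0.1111, 0.3318]
t=4: π = [0.3489, 0.2085, 0.1111, 0.3314]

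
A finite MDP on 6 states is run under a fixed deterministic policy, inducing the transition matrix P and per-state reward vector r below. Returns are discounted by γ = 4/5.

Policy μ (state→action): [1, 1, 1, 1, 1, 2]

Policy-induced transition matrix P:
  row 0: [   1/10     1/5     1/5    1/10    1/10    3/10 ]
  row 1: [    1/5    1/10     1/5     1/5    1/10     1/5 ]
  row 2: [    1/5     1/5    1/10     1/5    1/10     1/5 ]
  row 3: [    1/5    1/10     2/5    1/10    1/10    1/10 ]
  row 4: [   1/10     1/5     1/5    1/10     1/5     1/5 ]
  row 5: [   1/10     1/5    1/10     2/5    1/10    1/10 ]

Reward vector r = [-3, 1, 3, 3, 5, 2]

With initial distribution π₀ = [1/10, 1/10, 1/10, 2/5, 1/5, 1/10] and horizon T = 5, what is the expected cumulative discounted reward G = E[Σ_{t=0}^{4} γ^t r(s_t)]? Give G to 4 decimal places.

t=0: π = [0.1000, 0.1000, 0.1000, 0.4000, 0.2000, 0.1000], E[r] = 2.5000, γ^t·E[r] = 2.500000, running G = 2.500000
t=1: π = [0.1600, 0.1500, 0.2600, 0.1500, 0.1200, 0.1600], E[r] = 1.8200, γ^t·E[r] = 1.456000, running G = 3.956000
t=2: π = [0.1560, 0.1700, 0.1880, 0.1890, 0.1120, 0.1850], E[r] = 1.7630, γ^t·E[r] = 1.128320, running G = 5.084320
t=3: π = [0.1547, 0.1641, 0.2005, 0.1913, 0.1112, 0.1782], E[r] = 1.7878, γ^t·E[r] = 0.915354, running G = 5.999674
t=4: π = [0.1556, 0.1645, 0.2004, 0.1899, 0.1111, 0.1785], E[r] = 1.7813, γ^t·E[r] = 0.729604, running G = 6.729278

G = 6.7293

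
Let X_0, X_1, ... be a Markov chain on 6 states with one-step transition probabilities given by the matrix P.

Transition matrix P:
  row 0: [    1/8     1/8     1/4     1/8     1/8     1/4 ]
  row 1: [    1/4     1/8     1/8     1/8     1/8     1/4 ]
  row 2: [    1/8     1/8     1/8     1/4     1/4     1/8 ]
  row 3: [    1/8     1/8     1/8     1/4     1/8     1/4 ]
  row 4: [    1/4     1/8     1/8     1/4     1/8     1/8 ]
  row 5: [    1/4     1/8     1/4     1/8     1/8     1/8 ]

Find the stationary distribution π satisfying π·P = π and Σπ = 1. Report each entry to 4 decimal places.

Balance equations π_j = Σ_i π_i·P[i][j]:
  π_0 = 1/8·π_0 + 1/4·π_1 + 1/8·π_2 + 1/8·π_3 + 1/4·π_4 + 1/4·π_5
  π_1 = 1/8·π_0 + 1/8·π_1 + 1/8·π_2 + 1/8·π_3 + 1/8·π_4 + 1/8·π_5
  π_2 = 1/4·π_0 + 1/8·π_1 + 1/8·π_2 + 1/8·π_3 + 1/8·π_4 + 1/4·π_5
  π_3 = 1/8·π_0 + 1/8·π_1 + 1/4·π_2 + 1/4·π_3 + 1/4·π_4 + 1/8·π_5
  π_4 = 1/8·π_0 + 1/8·π_1 + 1/4·π_2 + 1/8·π_3 + 1/8·π_4 + 1/8·π_5
  normalize: π_0 + π_1 + π_2 + π_3 + π_4 + π_5 = 1
Solving the linear system gives exactly π = [35/192, 1/8, 89/520, 783/4160, 609/4160, 2333/12480].

π = [0.1823, 0.1250, 0.1712, 0.1882, 0.1464, 0.1869]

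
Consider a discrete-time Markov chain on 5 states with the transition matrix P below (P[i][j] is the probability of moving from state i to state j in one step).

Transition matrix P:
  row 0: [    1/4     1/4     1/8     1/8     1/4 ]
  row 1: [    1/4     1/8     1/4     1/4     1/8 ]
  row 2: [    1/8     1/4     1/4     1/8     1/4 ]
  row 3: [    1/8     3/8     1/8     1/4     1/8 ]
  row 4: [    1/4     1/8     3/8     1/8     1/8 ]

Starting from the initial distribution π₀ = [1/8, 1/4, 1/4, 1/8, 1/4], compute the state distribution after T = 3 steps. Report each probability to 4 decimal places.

t=0: π = [0.1250, 0.2500, 0.2500, 0.1250, 0.2500]
t=1: π = [0.2031, 0.2031, 0.2500, 0.1719, 0.1719]
t=2: π = [0.1973, 0.2246, 0.2246, 0.1719, 0.1816]
t=3: π = [0.2004, 0.2207, 0.2266, 0.1746, 0.1777]

π = [0.2004, 0.2207, 0.2266, 0.1746, 0.1777]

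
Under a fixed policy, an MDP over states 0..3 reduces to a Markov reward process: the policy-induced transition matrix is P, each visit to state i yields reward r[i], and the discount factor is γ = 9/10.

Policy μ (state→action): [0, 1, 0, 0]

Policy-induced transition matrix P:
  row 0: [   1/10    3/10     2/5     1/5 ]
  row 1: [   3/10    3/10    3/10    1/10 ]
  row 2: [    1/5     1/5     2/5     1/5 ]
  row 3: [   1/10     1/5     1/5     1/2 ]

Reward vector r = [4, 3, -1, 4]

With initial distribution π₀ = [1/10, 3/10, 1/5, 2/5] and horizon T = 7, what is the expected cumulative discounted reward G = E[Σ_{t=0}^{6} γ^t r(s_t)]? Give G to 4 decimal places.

G = 11.8869

t=0: π = [0.1000, 0.3000, 0.2000, 0.4000], E[r] = 2.7000, γ^t·E[r] = 2.700000, running G = 2.700000
t=1: π = [0.1800, 0.2400, 0.2900, 0.2900], E[r] = 2.3100, γ^t·E[r] = 2.079000, running G = 4.779000
t=2: π = [0.1770, 0.2420, 0.3180, 0.2630], E[r] = 2.1680, γ^t·E[r] = 1.756080, running G = 6.535080
t=3: π = [0.1802, 0.2419, 0.3232, 0.2547], E[r] = 2.1421, γ^t·E[r] = 1.561591, running G = 8.096671
t=4: π = [0.1807, 0.2422, 0.3249, 0.2522], E[r] = 2.1334, γ^t·E[r] = 1.399750, running G = 9.496421
t=5: π = [0.1809, 0.2423, 0.3253, 0.2514], E[r] = 2.1310, γ^t·E[r] = 1.258354, running G = 10.754775
t=6: π = [0.1810, 0.2423, 0.3255, 0.2512], E[r] = 2.1303, γ^t·E[r] = 1.132112, running G = 11.886887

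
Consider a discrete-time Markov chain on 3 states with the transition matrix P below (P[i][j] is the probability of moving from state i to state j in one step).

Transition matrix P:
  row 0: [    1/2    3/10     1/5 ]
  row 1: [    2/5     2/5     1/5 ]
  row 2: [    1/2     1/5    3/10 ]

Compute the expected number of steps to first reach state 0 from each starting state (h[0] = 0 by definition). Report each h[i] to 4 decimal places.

h = [0.0000, 2.3684, 2.1053]

First-step conditioning: h[0] = 0; for i ≠ 0, h[i] = 1 + Σ_k P[i][k]·h[k].
  h[1] = 1 + 2/5·h[1] + 1/5·h[2]
  h[2] = 1 + 1/5·h[1] + 3/10·h[2]
Solving the 2×2 linear system over states ≠ 0 gives exactly h = [0, 45/19, 40/19] (h[0] = 0 is the target).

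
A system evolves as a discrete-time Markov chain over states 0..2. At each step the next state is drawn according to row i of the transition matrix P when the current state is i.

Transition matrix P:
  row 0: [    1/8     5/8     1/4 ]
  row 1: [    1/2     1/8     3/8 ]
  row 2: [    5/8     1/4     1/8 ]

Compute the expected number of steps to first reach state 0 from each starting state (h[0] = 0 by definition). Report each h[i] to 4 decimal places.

h = [0.0000, 1.8605, 1.6744]

First-step conditioning: h[0] = 0; for i ≠ 0, h[i] = 1 + Σ_k P[i][k]·h[k].
  h[1] = 1 + 1/8·h[1] + 3/8·h[2]
  h[2] = 1 + 1/4·h[1] + 1/8·h[2]
Solving the 2×2 linear system over states ≠ 0 gives exactly h = [0, 80/43, 72/43] (h[0] = 0 is the target).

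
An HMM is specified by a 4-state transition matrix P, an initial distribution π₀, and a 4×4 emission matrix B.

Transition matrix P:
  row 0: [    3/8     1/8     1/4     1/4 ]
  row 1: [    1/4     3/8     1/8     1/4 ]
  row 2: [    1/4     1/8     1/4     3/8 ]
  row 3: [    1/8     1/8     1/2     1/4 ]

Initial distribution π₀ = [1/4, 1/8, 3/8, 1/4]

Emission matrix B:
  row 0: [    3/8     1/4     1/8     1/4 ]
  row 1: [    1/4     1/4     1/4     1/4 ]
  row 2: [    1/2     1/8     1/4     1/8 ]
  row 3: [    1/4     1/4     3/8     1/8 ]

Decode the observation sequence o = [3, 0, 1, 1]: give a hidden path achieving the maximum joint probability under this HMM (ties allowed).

path = [0, 0, 0, 0]

t=0: δ = [6.250e-02, 3.125e-02, 4.688e-02, 3.125e-02]  (obs o_0=3)
t=1: δ = [8.789e-03, 2.930e-03, 7.812e-03, 4.395e-03]  ψ = [0, 1, 0, 2]  (obs o_1=0)
t=2: δ = [8.240e-04, 2.747e-04, 2.747e-04, 7.324e-04]  ψ = [0, 0, 0, 2]  (obs o_2=1)
t=3: δ = [7.725e-05, 2.575e-05, 4.578e-05, 5.150e-05]  ψ = [0, 0, 3, 0]  (obs o_3=1)
backtrack: best end state = 0; path = [0, 0, 0, 0]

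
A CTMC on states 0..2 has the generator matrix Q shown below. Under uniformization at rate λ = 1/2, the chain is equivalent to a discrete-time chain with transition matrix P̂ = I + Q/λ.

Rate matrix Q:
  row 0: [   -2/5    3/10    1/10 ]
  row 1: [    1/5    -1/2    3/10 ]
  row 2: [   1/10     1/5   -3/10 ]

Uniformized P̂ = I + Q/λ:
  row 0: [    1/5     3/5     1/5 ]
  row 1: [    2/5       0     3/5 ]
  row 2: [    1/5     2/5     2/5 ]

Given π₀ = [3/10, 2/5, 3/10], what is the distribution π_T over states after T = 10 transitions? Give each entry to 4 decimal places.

π = [0.2647, 0.3236, 0.4117]

t=0: π = [0.3000, 0.4000, 0.3000]
t=1: π = [0.2800, 0.3000, 0.4200]
t=2: π = [0.2600, 0.3360, 0.4040]
t=3: π = [0.2672, 0.3176, 0.4152]
t=4: π = [0.2635, 0.3264, 0.4101]
t=5: π = [0.2653, 0.3221, 0.4126]
t=6: π = [0.2644, 0.3242, 0.4114]
t=7: π = [0.2648, 0.3232, 0.4120]
t=8: π = [0.2646, 0.3237, 0.4117]
t=9: π = [0.2647, 0.3235, 0.4118]
t=10: π = [0.2647, 0.3236, 0.4117]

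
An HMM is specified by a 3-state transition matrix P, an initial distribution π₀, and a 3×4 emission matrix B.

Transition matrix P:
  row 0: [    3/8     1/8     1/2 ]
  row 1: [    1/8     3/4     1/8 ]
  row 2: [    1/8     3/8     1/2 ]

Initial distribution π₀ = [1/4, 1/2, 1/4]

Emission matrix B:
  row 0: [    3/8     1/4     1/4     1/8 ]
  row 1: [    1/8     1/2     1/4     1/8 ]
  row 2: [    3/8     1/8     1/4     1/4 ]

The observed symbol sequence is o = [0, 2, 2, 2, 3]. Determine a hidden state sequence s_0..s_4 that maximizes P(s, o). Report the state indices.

t=0: δ = [9.375e-02, 6.250e-02, 9.375e-02]  (obs o_0=0)
t=1: δ = [8.789e-03, 1.172e-02, 1.172e-02]  ψ = [0, 1, 0]  (obs o_1=2)
t=2: δ = [8.240e-04, 2.197e-03, 1.465e-03]  ψ = [0, 1, 2]  (obs o_2=2)
t=3: δ = [7.725e-05, 4.120e-04, 1.831e-04]  ψ = [0, 1, 2]  (obs o_3=2)
t=4: δ = [6.437e-06, 3.862e-05, 2.289e-05]  ψ = [1, 1, 2]  (obs o_4=3)
backtrack: best end state = 1; path = [1, 1, 1, 1, 1]

path = [1, 1, 1, 1, 1]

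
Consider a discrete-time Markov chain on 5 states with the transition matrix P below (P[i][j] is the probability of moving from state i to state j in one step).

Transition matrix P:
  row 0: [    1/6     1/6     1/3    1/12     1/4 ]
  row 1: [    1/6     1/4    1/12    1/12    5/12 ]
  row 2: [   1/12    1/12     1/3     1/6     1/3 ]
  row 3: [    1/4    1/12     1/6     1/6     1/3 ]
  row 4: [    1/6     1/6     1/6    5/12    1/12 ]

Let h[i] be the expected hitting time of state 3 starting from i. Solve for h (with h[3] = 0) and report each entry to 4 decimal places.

h = [5.2844, 5.1743, 4.7339, 0.0000, 3.8532]

First-step conditioning: h[3] = 0; for i ≠ 3, h[i] = 1 + Σ_k P[i][k]·h[k].
  h[0] = 1 + 1/6·h[0] + 1/6·h[1] + 1/3·h[2] + 1/4·h[4]
  h[1] = 1 + 1/6·h[0] + 1/4·h[1] + 1/12·h[2] + 5/12·h[4]
  h[2] = 1 + 1/12·h[0] + 1/12·h[1] + 1/3·h[2] + 1/3·h[4]
  h[4] = 1 + 1/6·h[0] + 1/6·h[1] + 1/6·h[2] + 1/12·h[4]
Solving the 4×4 linear system over states ≠ 3 gives exactly h = [576/109, 564/109, 516/109, 0, 420/109] (h[3] = 0 is the target).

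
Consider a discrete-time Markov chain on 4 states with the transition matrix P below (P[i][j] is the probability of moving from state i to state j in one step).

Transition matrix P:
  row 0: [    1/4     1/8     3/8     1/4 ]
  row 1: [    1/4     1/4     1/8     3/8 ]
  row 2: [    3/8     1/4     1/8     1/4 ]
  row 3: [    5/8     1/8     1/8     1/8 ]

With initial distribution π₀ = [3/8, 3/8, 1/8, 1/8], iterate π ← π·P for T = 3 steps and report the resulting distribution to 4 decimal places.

t=0: π = [0.3750, 0.3750, 0.1250, 0.1250]
t=1: π = [0.3125, 0.1875, 0.2188, 0.2813]
t=2: π = [0.3828, 0.1758, 0.2031, 0.2383]
t=3: π = [0.3647, 0.1724, 0.2207, 0.2422]

π = [0.3647, 0.1724, 0.2207, 0.2422]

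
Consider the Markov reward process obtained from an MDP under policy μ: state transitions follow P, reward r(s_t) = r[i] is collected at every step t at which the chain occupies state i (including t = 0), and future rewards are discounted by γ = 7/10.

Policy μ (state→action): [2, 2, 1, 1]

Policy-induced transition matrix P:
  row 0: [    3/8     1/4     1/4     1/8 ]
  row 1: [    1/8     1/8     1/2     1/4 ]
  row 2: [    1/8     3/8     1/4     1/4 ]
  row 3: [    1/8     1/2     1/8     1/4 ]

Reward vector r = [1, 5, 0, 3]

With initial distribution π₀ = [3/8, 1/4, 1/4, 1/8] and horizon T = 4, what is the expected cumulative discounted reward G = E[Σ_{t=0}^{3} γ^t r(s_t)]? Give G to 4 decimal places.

G = 5.5361

t=0: π = [0.3750, 0.2500, 0.2500, 0.1250], E[r] = 2.0000, γ^t·E[r] = 2.000000, running G = 2.000000
t=1: π = [0.2188, 0.2813, 0.2969, 0.2031], E[r] = 2.2344, γ^t·E[r] = 1.564063, running G = 3.564063
t=2: π = [0.1797, 0.3027, 0.2949, 0.2227], E[r] = 2.3613, γ^t·E[r] = 1.157051, running G = 4.721113
t=3: π = [0.1699, 0.3047, 0.2979, 0.2275], E[r] = 2.3760, γ^t·E[r] = 0.814960, running G = 5.536073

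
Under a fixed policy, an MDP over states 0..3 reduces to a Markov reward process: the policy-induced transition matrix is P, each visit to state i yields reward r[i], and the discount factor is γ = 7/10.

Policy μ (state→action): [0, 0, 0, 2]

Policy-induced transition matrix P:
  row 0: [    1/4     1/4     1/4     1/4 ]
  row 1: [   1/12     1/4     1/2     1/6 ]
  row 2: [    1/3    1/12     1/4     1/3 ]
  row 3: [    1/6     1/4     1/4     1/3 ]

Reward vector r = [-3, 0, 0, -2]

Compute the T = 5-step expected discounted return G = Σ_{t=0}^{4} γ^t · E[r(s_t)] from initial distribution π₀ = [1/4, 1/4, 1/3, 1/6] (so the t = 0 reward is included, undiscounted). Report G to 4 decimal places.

G = -3.2414

t=0: π = [0.2500, 0.2500, 0.3333, 0.1667], E[r] = -1.0833, γ^t·E[r] = -1.083333, running G = -1.083333
t=1: π = [0.2222, 0.1944, 0.3125, 0.2708], E[r] = -1.2083, γ^t·E[r] = -0.845833, running G = -1.929167
t=2: π = [0.2211, 0.1979, 0.2986, 0.2824], E[r] = -1.2280, γ^t·E[r] = -0.601725, running G = -2.530891
t=3: π = [0.2184, 0.2002, 0.2995, 0.2819], E[r] = -1.2189, γ^t·E[r] = -0.418097, running G = -2.948989
t=4: π = [0.2181, 0.2001, 0.3001, 0.2818], E[r] = -1.2178, γ^t·E[r] = -0.292394, running G = -3.241383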